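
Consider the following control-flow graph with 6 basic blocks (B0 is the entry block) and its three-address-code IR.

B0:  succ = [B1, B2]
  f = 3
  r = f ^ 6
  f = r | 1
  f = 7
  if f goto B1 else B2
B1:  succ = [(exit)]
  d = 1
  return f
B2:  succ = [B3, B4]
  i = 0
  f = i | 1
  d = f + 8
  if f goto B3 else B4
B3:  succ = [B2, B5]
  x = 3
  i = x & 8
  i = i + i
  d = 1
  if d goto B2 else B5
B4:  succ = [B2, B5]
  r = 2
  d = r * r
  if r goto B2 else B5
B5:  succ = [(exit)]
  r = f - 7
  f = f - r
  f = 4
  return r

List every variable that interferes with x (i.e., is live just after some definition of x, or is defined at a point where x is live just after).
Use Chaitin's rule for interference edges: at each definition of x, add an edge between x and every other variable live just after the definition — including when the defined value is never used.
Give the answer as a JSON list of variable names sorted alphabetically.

Answer: ["f"]

Working:
def/use:
  B0 def {f,r} use ∅
  B1 def {d} use {f}
  B2 def {d,f,i} use ∅
  B3 def {d,i,x} use ∅
  B4 def {d,r} use ∅
  B5 def {f,r} use {f}

Live sets:
  B0 li=∅ lo={f}
  B1 li={f} lo=∅
  B2 li=∅ lo={f}
  B3 li={f} lo={f}
  B4 li={f} lo={f}
  B5 li={f} lo=∅

Interfere edges:
  d: {f,r}
  f: {d,i,r,x}
  i: {f}
  r: {d,f}
  x: {f}

N(x) = ["f"]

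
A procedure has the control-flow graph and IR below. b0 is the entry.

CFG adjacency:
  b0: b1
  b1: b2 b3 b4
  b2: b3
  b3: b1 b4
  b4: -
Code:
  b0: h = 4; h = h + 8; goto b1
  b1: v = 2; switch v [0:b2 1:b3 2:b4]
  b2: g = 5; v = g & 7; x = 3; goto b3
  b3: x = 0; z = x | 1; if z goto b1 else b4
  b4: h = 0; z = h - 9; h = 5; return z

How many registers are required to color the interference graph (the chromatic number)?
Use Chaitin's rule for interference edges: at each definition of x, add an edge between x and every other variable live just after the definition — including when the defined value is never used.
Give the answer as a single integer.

Answer: 2

Analysis:
Per-block:
  b0: def={h} ue=∅
  b1: def={v} ue=∅
  b2: def={g,v,x} ue=∅
  b3: def={x,z} ue=∅
  b4: def={h,z} ue=∅

Live sets:
  b0 li=∅ lo=∅
  b1 li=∅ lo=∅
  b2 li=∅ lo=∅
  b3 li=∅ lo=∅
  b4 li=∅ lo=∅

Interfere edges:
  g↔∅
  h↔{z}
  v↔∅
  x↔∅
  z↔{h}

Chromatic number:
  {h,z} pairwise interfere (2-clique) ⇒ χ ≥ 2
  2-colouring: r0={g,h,v,x}  r1={z}
  χ = 2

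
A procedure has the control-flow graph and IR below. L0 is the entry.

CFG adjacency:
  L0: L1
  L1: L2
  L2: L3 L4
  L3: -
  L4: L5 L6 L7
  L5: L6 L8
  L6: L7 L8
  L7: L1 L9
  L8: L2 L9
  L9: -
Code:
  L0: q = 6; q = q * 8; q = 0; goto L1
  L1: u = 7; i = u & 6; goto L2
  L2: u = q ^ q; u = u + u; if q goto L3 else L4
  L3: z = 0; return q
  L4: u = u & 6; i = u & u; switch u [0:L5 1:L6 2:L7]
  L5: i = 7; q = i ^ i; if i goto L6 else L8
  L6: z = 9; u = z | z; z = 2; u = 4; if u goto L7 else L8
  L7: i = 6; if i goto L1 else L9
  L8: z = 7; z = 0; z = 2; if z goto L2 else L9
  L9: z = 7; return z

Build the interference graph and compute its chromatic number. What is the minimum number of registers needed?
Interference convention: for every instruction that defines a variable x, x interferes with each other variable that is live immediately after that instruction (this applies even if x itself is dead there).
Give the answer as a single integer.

Per-block:
  L0 def {q} use ∅
  L1 def {i,u} use ∅
  L2 def {u} use {q}
  L3 def {z} use {q}
  L4 def {i,u} use {u}
  L5 def {i,q} use ∅
  L6 def {u,z} use ∅
  L7 def {i} use ∅
  L8 def {z} use ∅
  L9 def {z} use ∅

Backward fixpoint:
  L0: in=∅ out={q}
  L1: in={q} out={q}
  L2: in={q} out={q,u}
  L3: in={q} out=∅
  L4: in={q,u} out={q}
  L5: in=∅ out={q}
  L6: in={q} out={q}
  L7: in={q} out={q}
  L8: in={q} out={q}
  L9: in=∅ out=∅

Interfere edges:
  i: {q,u}
  q: {i,u,z}
  u: {i,q}
  z: {q}

Chromatic number:
  clique {i,q,u} ⇒ need ≥ 3
  3-colouring: c0={q}  c1={i,z}  c2={u}
  χ = 3

Answer: 3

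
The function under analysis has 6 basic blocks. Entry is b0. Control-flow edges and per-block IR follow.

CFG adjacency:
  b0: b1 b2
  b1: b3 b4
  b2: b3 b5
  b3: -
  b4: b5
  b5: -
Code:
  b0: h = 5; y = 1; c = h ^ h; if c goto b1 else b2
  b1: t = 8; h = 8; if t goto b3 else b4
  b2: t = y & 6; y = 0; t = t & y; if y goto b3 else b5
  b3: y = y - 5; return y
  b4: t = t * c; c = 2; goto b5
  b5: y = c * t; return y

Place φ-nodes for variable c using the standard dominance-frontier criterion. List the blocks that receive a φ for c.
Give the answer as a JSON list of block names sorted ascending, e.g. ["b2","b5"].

Answer: ["b5"]

Analysis:
idom tree: b1←b0 b2←b0 b3←b0 b4←b1 b5←b0
Dom at joins:
  b3: preds {b1,b2}: {b0,b1} ∩ {b0,b2} = {b0}; idom=b0
  b5: preds {b2,b4}: {b0,b2} ∩ {b0,b1,b4} = {b0}; idom=b0

DF walk-up:
  b3←b1: walk b1 to b0
  b3←b2: walk b2 to b0
  b5←b2: walk b2 to b0
  b5←b4: walk b4→b1 to b0
  b0: DF=∅
  b1: DF={b3,b5}
  b2: DF={b3,b5}
  b3: DF=∅
  b4: DF={b5}
  b5: DF=∅

φ for c: defs {b0,b4}
  DF⁺ = {b5}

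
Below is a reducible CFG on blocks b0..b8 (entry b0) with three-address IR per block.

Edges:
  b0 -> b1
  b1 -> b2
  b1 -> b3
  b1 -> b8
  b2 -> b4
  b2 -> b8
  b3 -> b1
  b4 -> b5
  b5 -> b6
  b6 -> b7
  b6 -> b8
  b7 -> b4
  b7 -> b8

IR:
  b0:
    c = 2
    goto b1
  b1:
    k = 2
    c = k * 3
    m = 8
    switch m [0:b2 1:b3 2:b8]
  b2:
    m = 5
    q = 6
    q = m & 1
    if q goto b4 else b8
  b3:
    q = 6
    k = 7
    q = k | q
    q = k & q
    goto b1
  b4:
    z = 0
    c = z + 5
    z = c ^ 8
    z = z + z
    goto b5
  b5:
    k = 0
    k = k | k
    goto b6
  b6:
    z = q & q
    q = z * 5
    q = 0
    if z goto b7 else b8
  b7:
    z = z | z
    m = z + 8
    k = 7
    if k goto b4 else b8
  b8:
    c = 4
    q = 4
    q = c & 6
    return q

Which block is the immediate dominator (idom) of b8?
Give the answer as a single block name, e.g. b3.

idom tree: b1←b0 b2←b1 b3←b1 b4←b2 b5←b4 b6←b5 b7←b6 b8←b1
Join-block Dom:
  b1: preds {b0,b3}: {b0} ∩ {b0,b1,b3} = {b0}; idom=b0
  b4: preds {b2,b7}: {b0,b1,b2} ∩ {b0,b1,b2,b4,b5,b6,b7} = {b0,b1,b2}; idom=b2
  b8: preds {b1,b2,b6,b7}: {b0,b1} ∩ {b0,b1,b2} ∩ {b0,b1,b2,b4,b5,b6} ∩ {b0,b1,b2,b4,b5,b6,b7} = {b0,b1}; idom=b1

idom(b8) = b1

Answer: b1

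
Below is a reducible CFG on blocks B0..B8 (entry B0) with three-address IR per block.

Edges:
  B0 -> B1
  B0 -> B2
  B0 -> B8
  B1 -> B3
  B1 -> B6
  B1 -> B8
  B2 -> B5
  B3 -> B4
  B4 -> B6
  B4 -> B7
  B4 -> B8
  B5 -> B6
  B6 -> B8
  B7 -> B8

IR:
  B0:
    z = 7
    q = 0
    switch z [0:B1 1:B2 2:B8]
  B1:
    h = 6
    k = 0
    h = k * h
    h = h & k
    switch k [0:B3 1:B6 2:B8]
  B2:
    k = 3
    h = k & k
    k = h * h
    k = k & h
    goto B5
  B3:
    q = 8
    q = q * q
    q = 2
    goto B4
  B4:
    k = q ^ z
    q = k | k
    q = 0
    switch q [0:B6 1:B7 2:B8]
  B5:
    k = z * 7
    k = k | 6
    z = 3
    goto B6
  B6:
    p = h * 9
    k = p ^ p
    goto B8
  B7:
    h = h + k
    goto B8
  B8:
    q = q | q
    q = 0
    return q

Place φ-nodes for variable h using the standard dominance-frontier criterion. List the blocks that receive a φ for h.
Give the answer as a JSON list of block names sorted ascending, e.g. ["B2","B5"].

idom tree: B1←B0 B2←B0 B3←B1 B4←B3 B5←B2 B6←B0 B7←B4 B8←B0
Dom∩ at merges:
  B6: preds {B1,B4,B5}: {B0,B1} ∩ {B0,B1,B3,B4} ∩ {B0,B2,B5} = {B0}; idom=B0
  B8: preds {B0,B1,B4,B6,B7}: {B0} ∩ {B0,B1} ∩ {B0,B1,B3,B4} ∩ {B0,B6} ∩ {B0,B1,B3,B4,B7} = {B0}; idom=B0

Frontier:
  join B6 pred B1: B1 stop@B0
  join B6 pred B4: B4→B3→B1 stop@B0
  join B6 pred B5: B5→B2 stop@B0
  join B8 pred B0: · stop@B0
  join B8 pred B1: B1 stop@B0
  join B8 pred B4: B4→B3→B1 stop@B0
  join B8 pred B6: B6 stop@B0
  join B8 pred B7: B7→B4→B3→B1 stop@B0
  DF(B0)=∅
  DF(B1)={B6,B8}
  DF(B2)={B6}
  DF(B3)={B6,B8}
  DF(B4)={B6,B8}
  DF(B5)={B6}
  DF(B6)={B8}
  DF(B7)={B8}
  DF(B8)=∅

φ for h: defs {B1,B2,B7}
  DF⁺ = {B6,B8}

Answer: ["B6", "B8"]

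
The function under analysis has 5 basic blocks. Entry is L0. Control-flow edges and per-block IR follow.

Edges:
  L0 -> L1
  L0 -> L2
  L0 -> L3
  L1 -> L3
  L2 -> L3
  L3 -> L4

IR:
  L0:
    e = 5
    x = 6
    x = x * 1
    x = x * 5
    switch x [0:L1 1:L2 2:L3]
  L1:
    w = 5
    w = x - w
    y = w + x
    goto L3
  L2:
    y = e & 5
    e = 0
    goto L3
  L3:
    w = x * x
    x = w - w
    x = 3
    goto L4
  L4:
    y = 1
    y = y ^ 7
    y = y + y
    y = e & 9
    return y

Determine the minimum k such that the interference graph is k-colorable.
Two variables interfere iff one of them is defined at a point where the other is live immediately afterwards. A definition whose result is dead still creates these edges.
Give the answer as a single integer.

Answer: 3

Analysis:
Block summaries:
  L0 def {e,x} use ∅
  L1 def {w,y} use {x}
  L2 def {e,y} use {e}
  L3 def {w,x} use {x}
  L4 def {y} use {e}

Backward fixpoint:
  L0: in=∅ out={e,x}
  L1: in={e,x} out={e,x}
  L2: in={e,x} out={e,x}
  L3: in={e,x} out={e}
  L4: in={e} out=∅

Interfere edges:
  e: {w,x,y}
  w: {e,x}
  x: {e,w,y}
  y: {e,x}

Chromatic number:
  lower bound: {e,w,x} mutually conflict ⇒ χ ≥ 3
  assign e→r0 w→r2 x→r1 y→r2 — no edge inside a register ⇒ χ ≤ 3
  χ = 3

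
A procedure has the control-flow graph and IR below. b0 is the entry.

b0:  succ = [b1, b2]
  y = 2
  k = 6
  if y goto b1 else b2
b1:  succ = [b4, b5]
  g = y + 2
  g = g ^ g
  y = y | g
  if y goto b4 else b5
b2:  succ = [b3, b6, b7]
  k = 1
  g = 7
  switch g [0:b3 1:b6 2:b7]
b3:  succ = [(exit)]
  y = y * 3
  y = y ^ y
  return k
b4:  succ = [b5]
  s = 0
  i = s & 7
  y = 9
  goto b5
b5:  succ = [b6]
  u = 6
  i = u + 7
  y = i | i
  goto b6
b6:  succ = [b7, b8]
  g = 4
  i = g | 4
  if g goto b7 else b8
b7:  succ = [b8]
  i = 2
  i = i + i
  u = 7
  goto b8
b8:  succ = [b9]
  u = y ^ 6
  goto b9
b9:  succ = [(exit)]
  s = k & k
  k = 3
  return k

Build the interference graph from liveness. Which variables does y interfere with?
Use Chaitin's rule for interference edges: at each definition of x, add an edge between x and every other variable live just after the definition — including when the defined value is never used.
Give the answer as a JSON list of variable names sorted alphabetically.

Per-block:
  b0 def {k,y} use ∅
  b1 def {g,y} use {y}
  b2 def {g,k} use ∅
  b3 def {y} use {k,y}
  b4 def {i,s,y} use ∅
  b5 def {i,u,y} use ∅
  b6 def {g,i} use ∅
  b7 def {i,u} use ∅
  b8 def {u} use {y}
  b9 def {k,s} use {k}

Liveness:
  live b0: ∅→{k,y}
  live b1: {k,y}→{k}
  live b2: {y}→{k,y}
  live b3: {k,y}→∅
  live b4: {k}→{k}
  live b5: {k}→{k,y}
  live b6: {k,y}→{k,y}
  live b7: {k,y}→{k,y}
  live b8: {k,y}→{k}
  live b9: {k}→∅

Interference:
  g↔{i,k,y}
  i↔{g,k,y}
  k↔{g,i,s,u,y}
  s↔{k}
  u↔{k,y}
  y↔{g,i,k,u}

N(y) = ["g", "i", "k", "u"]

Answer: ["g", "i", "k", "u"]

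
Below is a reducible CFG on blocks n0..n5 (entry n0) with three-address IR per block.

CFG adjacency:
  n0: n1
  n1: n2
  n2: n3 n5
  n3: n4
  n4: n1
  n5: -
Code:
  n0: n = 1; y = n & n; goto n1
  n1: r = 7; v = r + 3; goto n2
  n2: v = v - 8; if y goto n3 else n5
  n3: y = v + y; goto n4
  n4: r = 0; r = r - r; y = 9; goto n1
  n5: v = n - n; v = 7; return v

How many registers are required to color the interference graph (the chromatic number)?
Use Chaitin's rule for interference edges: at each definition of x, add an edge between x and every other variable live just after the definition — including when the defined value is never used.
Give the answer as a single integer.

Answer: 3

Analysis:
def/use:
  n0: {n,y} / ∅
  n1: {r,v} / ∅
  n2: {v} / {v,y}
  n3: {y} / {v,y}
  n4: {r,y} / ∅
  n5: {v} / {n}

Liveness:
  n0 li=∅ lo={n,y}
  n1 li={n,y} lo={n,v,y}
  n2 li={n,v,y} lo={n,v,y}
  n3 li={n,v,y} lo={n}
  n4 li={n} lo={n,y}
  n5 li={n} lo=∅

Interfere edges:
  n — {r,v,y}
  r — {n,y}
  v — {n,y}
  y — {n,r,v}

Chromatic number:
  clique {n,r,y} ⇒ need ≥ 3
  assign n→R0 r→R2 v→R2 y→R1 — no edge inside a register ⇒ χ ≤ 3
  χ = 3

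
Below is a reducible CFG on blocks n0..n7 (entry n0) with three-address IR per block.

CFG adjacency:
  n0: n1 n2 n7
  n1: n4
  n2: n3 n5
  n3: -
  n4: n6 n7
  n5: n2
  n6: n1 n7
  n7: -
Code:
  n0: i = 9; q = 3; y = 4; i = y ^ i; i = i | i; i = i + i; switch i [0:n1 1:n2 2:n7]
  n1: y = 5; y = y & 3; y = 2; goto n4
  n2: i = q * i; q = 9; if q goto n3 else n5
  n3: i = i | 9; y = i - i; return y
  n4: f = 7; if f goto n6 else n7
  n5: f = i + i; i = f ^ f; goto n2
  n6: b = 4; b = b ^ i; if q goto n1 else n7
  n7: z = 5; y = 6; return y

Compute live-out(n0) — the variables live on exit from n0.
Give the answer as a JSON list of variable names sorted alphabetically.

def/use:
  n0 def {i,q,y} use ∅
  n1 def {y} use ∅
  n2 def {i,q} use {i,q}
  n3 def {i,y} use {i}
  n4 def {f} use ∅
  n5 def {f,i} use {i}
  n6 def {b} use {i,q}
  n7 def {y,z} use ∅

Backward fixpoint:
  n0: in=∅ out={i,q}
  n1: in={i,q} out={i,q}
  n2: in={i,q} out={i,q}
  n3: in={i} out=∅
  n4: in={i,q} out={i,q}
  n5: in={i,q} out={i,q}
  n6: in={i,q} out={i,q}
  n7: in=∅ out=∅

live-out(n0) = ["i", "q"]

Answer: ["i", "q"]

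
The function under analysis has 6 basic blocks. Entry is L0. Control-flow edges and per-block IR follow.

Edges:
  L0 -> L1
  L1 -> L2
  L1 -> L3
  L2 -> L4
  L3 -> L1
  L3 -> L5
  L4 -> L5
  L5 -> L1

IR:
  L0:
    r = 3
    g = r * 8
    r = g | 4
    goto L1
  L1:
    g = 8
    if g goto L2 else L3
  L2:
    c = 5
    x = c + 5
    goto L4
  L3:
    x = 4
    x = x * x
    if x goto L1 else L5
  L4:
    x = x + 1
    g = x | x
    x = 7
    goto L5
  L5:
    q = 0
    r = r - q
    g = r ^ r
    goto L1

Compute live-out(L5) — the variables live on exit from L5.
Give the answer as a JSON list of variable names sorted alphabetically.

Answer: ["r"]

Derivation:
Per-block:
  L0: {g,r} / ∅
  L1: {g} / ∅
  L2: {c,x} / ∅
  L3: {x} / ∅
  L4: {g,x} / {x}
  L5: {g,q,r} / {r}

Backward fixpoint:
  L0: in=∅ out={r}
  L1: in={r} out={r}
  L2: in={r} out={r,x}
  L3: in={r} out={r}
  L4: in={r,x} out={r}
  L5: in={r} out={r}

live-out(L5) = ["r"]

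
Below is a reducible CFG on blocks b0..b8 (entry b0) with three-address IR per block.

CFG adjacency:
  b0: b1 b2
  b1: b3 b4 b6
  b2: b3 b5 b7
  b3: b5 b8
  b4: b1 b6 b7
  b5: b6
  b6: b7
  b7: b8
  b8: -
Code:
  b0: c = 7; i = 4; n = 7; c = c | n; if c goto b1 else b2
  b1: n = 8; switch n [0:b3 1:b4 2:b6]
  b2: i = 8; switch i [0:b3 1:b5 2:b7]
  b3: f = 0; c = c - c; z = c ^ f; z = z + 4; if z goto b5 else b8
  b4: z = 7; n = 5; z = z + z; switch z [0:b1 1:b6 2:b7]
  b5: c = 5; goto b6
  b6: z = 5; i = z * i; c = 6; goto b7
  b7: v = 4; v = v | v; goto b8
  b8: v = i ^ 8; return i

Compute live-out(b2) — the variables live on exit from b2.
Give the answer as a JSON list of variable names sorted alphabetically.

Per-block:
  b0: {c,i,n} / ∅
  b1: {n} / ∅
  b2: {i} / ∅
  b3: {c,f,z} / {c}
  b4: {n,z} / ∅
  b5: {c} / ∅
  b6: {c,i,z} / {i}
  b7: {v} / ∅
  b8: {v} / {i}

Liveness:
  live b0: ∅→{c,i}
  live b1: {c,i}→{c,i}
  live b2: {c}→{c,i}
  live b3: {c,i}→{i}
  live b4: {c,i}→{c,i}
  live b5: {i}→{i}
  live b6: {i}→{i}
  live b7: {i}→{i}
  live b8: {i}→∅

live-out(b2) = ["c", "i"]

Answer: ["c", "i"]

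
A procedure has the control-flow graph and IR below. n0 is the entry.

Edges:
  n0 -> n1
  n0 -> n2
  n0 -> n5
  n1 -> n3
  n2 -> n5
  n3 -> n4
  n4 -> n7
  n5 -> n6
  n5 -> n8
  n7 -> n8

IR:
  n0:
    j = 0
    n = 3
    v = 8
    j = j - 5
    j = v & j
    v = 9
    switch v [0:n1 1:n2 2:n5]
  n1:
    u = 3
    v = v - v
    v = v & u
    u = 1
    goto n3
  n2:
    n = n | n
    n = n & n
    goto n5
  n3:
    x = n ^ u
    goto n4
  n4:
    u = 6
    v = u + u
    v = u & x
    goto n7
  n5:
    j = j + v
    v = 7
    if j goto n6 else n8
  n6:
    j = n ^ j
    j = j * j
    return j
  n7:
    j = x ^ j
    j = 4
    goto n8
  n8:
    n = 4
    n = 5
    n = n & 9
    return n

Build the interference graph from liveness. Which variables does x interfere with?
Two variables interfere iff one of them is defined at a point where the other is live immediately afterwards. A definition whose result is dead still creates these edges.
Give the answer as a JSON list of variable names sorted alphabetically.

Per-block:
  n0: def={j,n,v} ue=∅
  n1: def={u,v} ue={v}
  n2: def={n} ue={n}
  n3: def={x} ue={n,u}
  n4: def={u,v} ue={x}
  n5: def={j,v} ue={j,v}
  n6: def={j} ue={j,n}
  n7: def={j} ue={j,x}
  n8: def={n} ue=∅

Backward fixpoint:
  n0 li=∅ lo={j,n,v}
  n1 li={j,n,v} lo={j,n,u}
  n2 li={j,n,v} lo={j,n,v}
  n3 li={j,n,u} lo={j,x}
  n4 li={j,x} lo={j,x}
  n5 li={j,n,v} lo={j,n}
  n6 li={j,n} lo=∅
  n7 li={j,x} lo=∅
  n8 li=∅ lo=∅

Interference:
  j↔{n,u,v,x}
  n↔{j,u,v}
  u↔{j,n,v,x}
  v↔{j,n,u,x}
  x↔{j,u,v}

N(x) = ["j", "u", "v"]

Answer: ["j", "u", "v"]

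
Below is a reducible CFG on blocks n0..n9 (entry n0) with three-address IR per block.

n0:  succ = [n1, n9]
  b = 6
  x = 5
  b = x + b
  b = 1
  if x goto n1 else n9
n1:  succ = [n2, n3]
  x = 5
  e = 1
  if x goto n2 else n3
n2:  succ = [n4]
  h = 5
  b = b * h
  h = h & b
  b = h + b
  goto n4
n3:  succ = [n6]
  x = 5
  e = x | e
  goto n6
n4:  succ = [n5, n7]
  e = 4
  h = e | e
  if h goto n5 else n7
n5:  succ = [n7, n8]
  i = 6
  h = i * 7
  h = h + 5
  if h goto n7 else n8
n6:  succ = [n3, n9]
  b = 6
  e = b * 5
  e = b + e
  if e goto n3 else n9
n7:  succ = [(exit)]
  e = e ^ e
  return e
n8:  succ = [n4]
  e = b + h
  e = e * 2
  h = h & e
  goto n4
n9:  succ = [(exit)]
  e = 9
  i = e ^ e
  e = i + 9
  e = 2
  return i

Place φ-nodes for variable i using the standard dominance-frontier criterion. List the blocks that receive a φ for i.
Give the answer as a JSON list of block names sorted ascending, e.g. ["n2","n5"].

Answer: ["n4", "n7"]

Analysis:
idom tree: n1←n0 n2←n1 n3←n1 n4←n2 n5←n4 n6←n3 n7←n4 n8←n5 n9←n0
Dom at joins:
  n3: preds {n1,n6}: {n0,n1} ∩ {n0,n1,n3,n6} = {n0,n1}; idom=n1
  n4: preds {n2,n8}: {n0,n1,n2} ∩ {n0,n1,n2,n4,n5,n8} = {n0,n1,n2}; idom=n2
  n7: preds {n4,n5}: {n0,n1,n2,n4} ∩ {n0,n1,n2,n4,n5} = {n0,n1,n2,n4}; idom=n4
  n9: preds {n0,n6}: {n0} ∩ {n0,n1,n3,n6} = {n0}; idom=n0

Frontier:
  n3←n1: walk · to n1
  n3←n6: walk n6→n3 to n1
  n4←n2: walk · to n2
  n4←n8: walk n8→n5→n4 to n2
  n7←n4: walk · to n4
  n7←n5: walk n5 to n4
  n9←n0: walk · to n0
  n9←n6: walk n6→n3→n1 to n0
  n0 → ∅
  n1 → {n9}
  n2 → ∅
  n3 → {n3,n9}
  n4 → {n4}
  n5 → {n4,n7}
  n6 → {n3,n9}
  n7 → ∅
  n8 → {n4}
  n9 → ∅

φ for i: defs {n5,n9}
  DF⁺ = {n4,n7}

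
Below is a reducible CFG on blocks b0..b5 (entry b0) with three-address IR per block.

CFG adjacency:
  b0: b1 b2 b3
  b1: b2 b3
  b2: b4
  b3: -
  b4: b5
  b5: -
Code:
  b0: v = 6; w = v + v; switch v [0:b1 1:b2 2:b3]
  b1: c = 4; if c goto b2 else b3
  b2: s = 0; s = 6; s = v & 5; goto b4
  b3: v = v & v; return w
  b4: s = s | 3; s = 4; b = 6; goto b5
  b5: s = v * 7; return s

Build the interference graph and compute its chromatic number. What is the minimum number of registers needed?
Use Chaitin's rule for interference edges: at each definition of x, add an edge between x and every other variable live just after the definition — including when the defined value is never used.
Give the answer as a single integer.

Block summaries:
  b0: def={v,w} ue=∅
  b1: def={c} ue=∅
  b2: def={s} ue={v}
  b3: def={v} ue={v,w}
  b4: def={b,s} ue={s}
  b5: def={s} ue={v}

Liveness:
  b0: in=∅ out={v,w}
  b1: in={v,w} out={v,w}
  b2: in={v} out={s,v}
  b3: in={v,w} out=∅
  b4: in={s,v} out={v}
  b5: in={v} out=∅

Conflict graph:
  b: {v}
  c: {v,w}
  s: {v}
  v: {b,c,s,w}
  w: {c,v}

Colouring:
  clique {c,v,w} ⇒ need ≥ 3
  3-colouring: c0={v}  c1={b,c,s}  c2={w}
  χ = 3

Answer: 3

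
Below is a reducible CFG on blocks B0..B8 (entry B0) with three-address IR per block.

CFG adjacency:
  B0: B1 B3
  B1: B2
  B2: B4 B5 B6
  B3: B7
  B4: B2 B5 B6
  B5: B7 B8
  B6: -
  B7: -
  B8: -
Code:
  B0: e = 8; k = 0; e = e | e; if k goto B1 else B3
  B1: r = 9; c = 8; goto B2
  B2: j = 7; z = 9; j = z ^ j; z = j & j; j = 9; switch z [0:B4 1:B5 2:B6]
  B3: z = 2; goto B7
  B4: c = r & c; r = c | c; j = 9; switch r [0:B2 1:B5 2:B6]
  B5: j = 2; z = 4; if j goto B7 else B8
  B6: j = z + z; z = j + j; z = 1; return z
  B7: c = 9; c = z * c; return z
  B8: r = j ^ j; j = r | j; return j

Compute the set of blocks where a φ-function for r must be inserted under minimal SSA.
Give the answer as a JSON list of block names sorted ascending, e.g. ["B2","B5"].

Answer: ["B2", "B5", "B6", "B7"]

Analysis:
idom tree: B1←B0 B2←B1 B3←B0 B4←B2 B5←B2 B6←B2 B7←B0 B8←B5
Dom∩ at merges:
  B2: preds {B1,B4}: {B0,B1} ∩ {B0,B1,B2,B4} = {B0,B1}; idom=B1
  B5: preds {B2,B4}: {B0,B1,B2} ∩ {B0,B1,B2,B4} = {B0,B1,B2}; idom=B2
  B6: preds {B2,B4}: {B0,B1,B2} ∩ {B0,B1,B2,B4} = {B0,B1,B2}; idom=B2
  B7: preds {B3,B5}: {B0,B3} ∩ {B0,B1,B2,B5} = {B0}; idom=B0

DF walk-up:
  B2←B1: walk · to B1
  B2←B4: walk B4→B2 to B1
  B5←B2: walk · to B2
  B5←B4: walk B4 to B2
  B6←B2: walk · to B2
  B6←B4: walk B4 to B2
  B7←B3: walk B3 to B0
  B7←B5: walk B5→B2→B1 to B0
  B0: DF=∅
  B1: DF={B7}
  B2: DF={B2,B7}
  B3: DF={B7}
  B4: DF={B2,B5,B6}
  B5: DF={B7}
  B6: DF=∅
  B7: DF=∅
  B8: DF=∅

φ for r: defs {B1,B4,B8}
  DF⁺ = {B2,B5,B6,B7}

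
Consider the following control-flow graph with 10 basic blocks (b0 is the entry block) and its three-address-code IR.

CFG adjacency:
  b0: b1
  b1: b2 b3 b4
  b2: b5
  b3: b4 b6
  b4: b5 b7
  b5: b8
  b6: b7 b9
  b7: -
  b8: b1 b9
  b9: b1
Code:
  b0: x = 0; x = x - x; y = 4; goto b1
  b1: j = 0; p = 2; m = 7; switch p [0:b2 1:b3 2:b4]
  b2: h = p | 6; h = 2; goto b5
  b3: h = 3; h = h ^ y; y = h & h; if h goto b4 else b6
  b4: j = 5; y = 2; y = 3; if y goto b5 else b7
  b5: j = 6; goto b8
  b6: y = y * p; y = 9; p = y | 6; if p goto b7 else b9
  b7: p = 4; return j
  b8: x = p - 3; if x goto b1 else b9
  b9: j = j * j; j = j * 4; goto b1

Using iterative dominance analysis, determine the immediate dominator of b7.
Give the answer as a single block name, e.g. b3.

Answer: b1

Analysis:
idom tree: b1←b0 b2←b1 b3←b1 b4←b1 b5←b1 b6←b3 b7←b1 b8←b5 b9←b1
Dom∩ at merges:
  b1: preds {b0,b8,b9}: {b0} ∩ {b0,b1,b5,b8} ∩ {b0,b1,b9} = {b0}; idom=b0
  b4: preds {b1,b3}: {b0,b1} ∩ {b0,b1,b3} = {b0,b1}; idom=b1
  b5: preds {b2,b4}: {b0,b1,b2} ∩ {b0,b1,b4} = {b0,b1}; idom=b1
  b7: preds {b4,b6}: {b0,b1,b4} ∩ {b0,b1,b3,b6} = {b0,b1}; idom=b1
  b9: preds {b6,b8}: {b0,b1,b3,b6} ∩ {b0,b1,b5,b8} = {b0,b1}; idom=b1

idom(b7) = b1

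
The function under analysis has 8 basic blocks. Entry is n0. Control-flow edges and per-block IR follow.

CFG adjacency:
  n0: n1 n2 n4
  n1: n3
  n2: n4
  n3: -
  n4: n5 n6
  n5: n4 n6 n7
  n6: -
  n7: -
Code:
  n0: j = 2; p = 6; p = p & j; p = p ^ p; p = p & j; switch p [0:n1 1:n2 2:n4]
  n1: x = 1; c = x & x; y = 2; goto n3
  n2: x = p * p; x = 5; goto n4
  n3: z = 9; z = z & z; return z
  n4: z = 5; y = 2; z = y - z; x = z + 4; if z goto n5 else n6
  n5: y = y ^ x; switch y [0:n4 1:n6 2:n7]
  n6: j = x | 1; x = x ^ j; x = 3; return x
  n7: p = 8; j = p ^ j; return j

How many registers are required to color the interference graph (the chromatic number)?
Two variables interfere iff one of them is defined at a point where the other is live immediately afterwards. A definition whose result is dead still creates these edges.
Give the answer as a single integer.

Block summaries:
  n0: def={j,p} ue=∅
  n1: def={c,x,y} ue=∅
  n2: def={x} ue={p}
  n3: def={z} ue=∅
  n4: def={x,y,z} ue=∅
  n5: def={y} ue={x,y}
  n6: def={j,x} ue={x}
  n7: def={j,p} ue={j}

Backward fixpoint:
  n0: in=∅ out={j,p}
  n1: in=∅ out=∅
  n2: in={j,p} out={j}
  n3: in=∅ out=∅
  n4: in={j} out={j,x,y}
  n5: in={j,x,y} out={j,x}
  n6: in={x} out=∅
  n7: in={j} out=∅

Interfere edges:
  c: ∅
  j: {p,x,y,z}
  p: {j}
  x: {j,y,z}
  y: {j,x,z}
  z: {j,x,y}

Colouring:
  lower bound: {j,x,y,z} mutually conflict ⇒ χ ≥ 4
  assign c→r0 j→r0 p→r1 x→r1 y→r2 z→r3 — no edge inside a register ⇒ χ ≤ 4
  χ = 4

Answer: 4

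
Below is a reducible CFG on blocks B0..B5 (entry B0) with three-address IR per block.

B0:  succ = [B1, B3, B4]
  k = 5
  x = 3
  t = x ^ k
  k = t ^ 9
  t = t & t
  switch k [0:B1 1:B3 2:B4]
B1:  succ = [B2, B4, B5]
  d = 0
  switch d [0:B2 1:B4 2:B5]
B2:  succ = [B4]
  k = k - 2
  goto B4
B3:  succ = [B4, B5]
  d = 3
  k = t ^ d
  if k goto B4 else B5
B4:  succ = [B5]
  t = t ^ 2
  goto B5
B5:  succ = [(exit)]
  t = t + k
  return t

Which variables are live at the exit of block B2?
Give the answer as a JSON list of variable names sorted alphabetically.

Answer: ["k", "t"]

Working:
Per-block:
  B0: {k,t,x} / ∅
  B1: {d} / ∅
  B2: {k} / {k}
  B3: {d,k} / {t}
  B4: {t} / {t}
  B5: {t} / {k,t}

Liveness:
  B0: in=∅ out={k,t}
  B1: in={k,t} out={k,t}
  B2: in={k,t} out={k,t}
  B3: in={t} out={k,t}
  B4: in={k,t} out={k,t}
  B5: in={k,t} out=∅

live-out(B2) = ["k", "t"]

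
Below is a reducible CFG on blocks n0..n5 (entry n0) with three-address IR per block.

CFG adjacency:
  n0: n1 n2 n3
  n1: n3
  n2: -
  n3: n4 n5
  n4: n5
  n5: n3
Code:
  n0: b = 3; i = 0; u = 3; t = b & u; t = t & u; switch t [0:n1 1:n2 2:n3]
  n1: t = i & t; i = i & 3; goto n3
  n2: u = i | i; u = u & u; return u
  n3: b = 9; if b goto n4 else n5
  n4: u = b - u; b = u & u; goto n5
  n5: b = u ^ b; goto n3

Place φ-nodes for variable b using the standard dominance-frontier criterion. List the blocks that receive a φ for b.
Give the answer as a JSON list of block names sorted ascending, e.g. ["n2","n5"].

Answer: ["n3", "n5"]

Analysis:
idom tree: n1←n0 n2←n0 n3←n0 n4←n3 n5←n3
Dom∩ at merges:
  n3: preds {n0,n1,n5}: {n0} ∩ {n0,n1} ∩ {n0,n3,n5} = {n0}; idom=n0
  n5: preds {n3,n4}: {n0,n3} ∩ {n0,n3,n4} = {n0,n3}; idom=n3

DF walk-up:
  join n3 pred n0: · stop@n0
  join n3 pred n1: n1 stop@n0
  join n3 pred n5: n5→n3 stop@n0
  join n5 pred n3: · stop@n3
  join n5 pred n4: n4 stop@n3
  DF(n0)=∅
  DF(n1)={n3}
  DF(n2)=∅
  DF(n3)={n3}
  DF(n4)={n5}
  DF(n5)={n3}

φ for b: defs {n0,n3,n4,n5}
  DF⁺ = {n3,n5}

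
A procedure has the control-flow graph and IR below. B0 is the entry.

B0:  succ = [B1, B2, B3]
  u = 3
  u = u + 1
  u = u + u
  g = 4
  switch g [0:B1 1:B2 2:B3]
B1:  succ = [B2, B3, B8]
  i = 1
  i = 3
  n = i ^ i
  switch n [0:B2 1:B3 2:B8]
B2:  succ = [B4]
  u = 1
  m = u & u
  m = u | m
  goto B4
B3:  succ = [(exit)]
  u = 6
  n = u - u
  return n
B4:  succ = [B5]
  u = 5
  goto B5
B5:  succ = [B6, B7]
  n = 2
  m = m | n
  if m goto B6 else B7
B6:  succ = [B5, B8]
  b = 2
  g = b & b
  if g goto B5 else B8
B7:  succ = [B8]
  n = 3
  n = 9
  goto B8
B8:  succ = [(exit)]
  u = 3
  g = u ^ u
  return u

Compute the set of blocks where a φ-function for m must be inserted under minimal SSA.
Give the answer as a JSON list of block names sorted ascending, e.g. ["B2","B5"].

idom tree: B1←B0 B2←B0 B3←B0 B4←B2 B5←B4 B6←B5 B7←B5 B8←B0
Join-block Dom:
  B2: preds {B0,B1}: {B0} ∩ {B0,B1} = {B0}; idom=B0
  B3: preds {B0,B1}: {B0} ∩ {B0,B1} = {B0}; idom=B0
  B5: preds {B4,B6}: {B0,B2,B4} ∩ {B0,B2,B4,B5,B6} = {B0,B2,B4}; idom=B4
  B8: preds {B1,B6,B7}: {B0,B1} ∩ {B0,B2,B4,B5,B6} ∩ {B0,B2,B4,B5,B7} = {B0}; idom=B0

Frontier:
  B2←B0: walk · to B0
  B2←B1: walk B1 to B0
  B3←B0: walk · to B0
  B3←B1: walk B1 to B0
  B5←B4: walk · to B4
  B5←B6: walk B6→B5 to B4
  B8←B1: walk B1 to B0
  B8←B6: walk B6→B5→B4→B2 to B0
  B8←B7: walk B7→B5→B4→B2 to B0
  B0 → ∅
  B1 → {B2,B3,B8}
  B2 → {B8}
  B3 → ∅
  B4 → {B8}
  B5 → {B5,B8}
  B6 → {B5,B8}
  B7 → {B8}
  B8 → ∅

φ for m: defs {B2,B5}
  DF⁺ = {B5,B8}

Answer: ["B5", "B8"]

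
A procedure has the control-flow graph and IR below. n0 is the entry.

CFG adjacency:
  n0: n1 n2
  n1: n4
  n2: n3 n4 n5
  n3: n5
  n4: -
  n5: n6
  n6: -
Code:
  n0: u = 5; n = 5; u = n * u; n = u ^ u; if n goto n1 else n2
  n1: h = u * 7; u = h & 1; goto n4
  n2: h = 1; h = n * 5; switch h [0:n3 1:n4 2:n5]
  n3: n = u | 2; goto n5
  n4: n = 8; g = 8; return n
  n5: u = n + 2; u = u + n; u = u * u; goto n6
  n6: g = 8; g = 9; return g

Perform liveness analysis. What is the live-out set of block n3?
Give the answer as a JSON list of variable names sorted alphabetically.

Per-block:
  n0: def={n,u} ue=∅
  n1: def={h,u} ue={u}
  n2: def={h} ue={n}
  n3: def={n} ue={u}
  n4: def={g,n} ue=∅
  n5: def={u} ue={n}
  n6: def={g} ue=∅

Liveness:
  n0 li=∅ lo={n,u}
  n1 li={u} lo=∅
  n2 li={n,u} lo={n,u}
  n3 li={u} lo={n}
  n4 li=∅ lo=∅
  n5 li={n} lo=∅
  n6 li=∅ lo=∅

live-out(n3) = ["n"]

Answer: ["n"]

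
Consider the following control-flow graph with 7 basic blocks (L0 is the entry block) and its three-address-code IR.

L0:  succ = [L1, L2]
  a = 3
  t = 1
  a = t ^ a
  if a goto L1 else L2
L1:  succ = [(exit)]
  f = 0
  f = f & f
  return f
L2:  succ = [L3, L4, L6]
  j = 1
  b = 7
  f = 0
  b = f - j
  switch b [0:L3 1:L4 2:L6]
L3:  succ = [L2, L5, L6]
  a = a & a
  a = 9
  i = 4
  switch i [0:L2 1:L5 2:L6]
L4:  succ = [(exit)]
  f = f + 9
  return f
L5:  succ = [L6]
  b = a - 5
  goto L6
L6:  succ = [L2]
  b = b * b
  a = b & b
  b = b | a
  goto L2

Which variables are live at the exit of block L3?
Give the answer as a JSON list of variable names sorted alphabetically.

Block summaries:
  L0 def {a,t} use ∅
  L1 def {f} use ∅
  L2 def {b,f,j} use ∅
  L3 def {a,i} use {a}
  L4 def {f} use {f}
  L5 def {b} use {a}
  L6 def {a,b} use {b}

Liveness:
  live L0: ∅→{a}
  live L1: ∅→∅
  live L2: {a}→{a,b,f}
  live L3: {a,b}→{a,b}
  live L4: {f}→∅
  live L5: {a}→{b}
  live L6: {b}→{a}

live-out(L3) = ["a", "b"]

Answer: ["a", "b"]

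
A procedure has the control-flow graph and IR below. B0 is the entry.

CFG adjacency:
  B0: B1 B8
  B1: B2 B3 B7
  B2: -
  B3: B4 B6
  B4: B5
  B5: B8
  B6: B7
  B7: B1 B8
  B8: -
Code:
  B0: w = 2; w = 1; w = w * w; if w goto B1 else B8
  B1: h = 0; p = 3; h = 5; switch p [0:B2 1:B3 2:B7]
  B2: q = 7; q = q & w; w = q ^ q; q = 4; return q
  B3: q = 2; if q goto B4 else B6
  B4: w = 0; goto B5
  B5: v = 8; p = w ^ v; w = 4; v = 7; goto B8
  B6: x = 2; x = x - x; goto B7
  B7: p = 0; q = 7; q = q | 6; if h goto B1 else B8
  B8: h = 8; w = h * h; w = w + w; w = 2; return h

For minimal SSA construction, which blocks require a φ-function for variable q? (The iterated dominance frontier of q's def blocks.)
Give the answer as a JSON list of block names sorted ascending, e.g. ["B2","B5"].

Answer: ["B1", "B7", "B8"]

Working:
idom tree: B1←B0 B2←B1 B3←B1 B4←B3 B5←B4 B6←B3 B7←B1 B8←B0
Dom∩ at merges:
  B1: preds {B0,B7}: {B0} ∩ {B0,B1,B7} = {B0}; idom=B0
  B7: preds {B1,B6}: {B0,B1} ∩ {B0,B1,B3,B6} = {B0,B1}; idom=B1
  B8: preds {B0,B5,B7}: {B0} ∩ {B0,B1,B3,B4,B5} ∩ {B0,B1,B7} = {B0}; idom=B0

DF derivation:
  B1←B0: walk · to B0
  B1←B7: walk B7→B1 to B0
  B7←B1: walk · to B1
  B7←B6: walk B6→B3 to B1
  B8←B0: walk · to B0
  B8←B5: walk B5→B4→B3→B1 to B0
  B8←B7: walk B7→B1 to B0
  B0 → ∅
  B1 → {B1,B8}
  B2 → ∅
  B3 → {B7,B8}
  B4 → {B8}
  B5 → {B8}
  B6 → {B7}
  B7 → {B1,B8}
  B8 → ∅

φ for q: defs {B2,B3,B7}
  DF⁺ = {B1,B7,B8}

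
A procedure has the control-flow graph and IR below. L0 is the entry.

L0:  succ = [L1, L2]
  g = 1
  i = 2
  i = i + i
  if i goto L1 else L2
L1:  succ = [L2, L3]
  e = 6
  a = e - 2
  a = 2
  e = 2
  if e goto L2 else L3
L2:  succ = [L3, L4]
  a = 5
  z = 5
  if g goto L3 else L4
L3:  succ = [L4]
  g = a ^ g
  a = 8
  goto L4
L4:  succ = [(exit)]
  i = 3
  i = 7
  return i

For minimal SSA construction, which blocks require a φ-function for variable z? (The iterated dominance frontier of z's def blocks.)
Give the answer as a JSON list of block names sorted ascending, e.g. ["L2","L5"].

idom tree: L1←L0 L2←L0 L3←L0 L4←L0
Join-block Dom:
  L2: preds {L0,L1}: {L0} ∩ {L0,L1} = {L0}; idom=L0
  L3: preds {L1,L2}: {L0,L1} ∩ {L0,L2} = {L0}; idom=L0
  L4: preds {L2,L3}: {L0,L2} ∩ {L0,L3} = {L0}; idom=L0

DF derivation:
  join L2 pred L0: · stop@L0
  join L2 pred L1: L1 stop@L0
  join L3 pred L1: L1 stop@L0
  join L3 pred L2: L2 stop@L0
  join L4 pred L2: L2 stop@L0
  join L4 pred L3: L3 stop@L0
  DF(L0)=∅
  DF(L1)={L2,L3}
  DF(L2)={L3,L4}
  DF(L3)={L4}
  DF(L4)=∅

φ for z: defs {L2}
  DF⁺ = {L3,L4}

Answer: ["L3", "L4"]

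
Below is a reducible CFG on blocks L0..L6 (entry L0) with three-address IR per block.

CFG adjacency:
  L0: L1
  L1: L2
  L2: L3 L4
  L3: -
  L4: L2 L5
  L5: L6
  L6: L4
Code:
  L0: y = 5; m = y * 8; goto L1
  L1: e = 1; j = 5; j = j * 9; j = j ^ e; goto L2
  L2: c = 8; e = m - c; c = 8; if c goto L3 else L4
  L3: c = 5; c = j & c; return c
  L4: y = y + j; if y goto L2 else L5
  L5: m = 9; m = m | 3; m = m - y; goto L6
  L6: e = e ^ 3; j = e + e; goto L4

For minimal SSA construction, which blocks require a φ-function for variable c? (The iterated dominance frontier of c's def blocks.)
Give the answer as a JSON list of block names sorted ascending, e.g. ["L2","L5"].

Answer: ["L2"]

Working:
idom tree: L1←L0 L2←L1 L3←L2 L4←L2 L5←L4 L6←L5
Join-block Dom:
  L2: preds {L1,L4}: {L0,L1} ∩ {L0,L1,L2,L4} = {L0,L1}; idom=L1
  L4: preds {L2,L6}: {L0,L1,L2} ∩ {L0,L1,L2,L4,L5,L6} = {L0,L1,L2}; idom=L2

Frontier:
  join L2 pred L1: · stop@L1
  join L2 pred L4: L4→L2 stop@L1
  join L4 pred L2: · stop@L2
  join L4 pred L6: L6→L5→L4 stop@L2
  L0 → ∅
  L1 → ∅
  L2 → {L2}
  L3 → ∅
  L4 → {L2,L4}
  L5 → {L4}
  L6 → {L4}

φ for c: defs {L2,L3}
  DF⁺ = {L2}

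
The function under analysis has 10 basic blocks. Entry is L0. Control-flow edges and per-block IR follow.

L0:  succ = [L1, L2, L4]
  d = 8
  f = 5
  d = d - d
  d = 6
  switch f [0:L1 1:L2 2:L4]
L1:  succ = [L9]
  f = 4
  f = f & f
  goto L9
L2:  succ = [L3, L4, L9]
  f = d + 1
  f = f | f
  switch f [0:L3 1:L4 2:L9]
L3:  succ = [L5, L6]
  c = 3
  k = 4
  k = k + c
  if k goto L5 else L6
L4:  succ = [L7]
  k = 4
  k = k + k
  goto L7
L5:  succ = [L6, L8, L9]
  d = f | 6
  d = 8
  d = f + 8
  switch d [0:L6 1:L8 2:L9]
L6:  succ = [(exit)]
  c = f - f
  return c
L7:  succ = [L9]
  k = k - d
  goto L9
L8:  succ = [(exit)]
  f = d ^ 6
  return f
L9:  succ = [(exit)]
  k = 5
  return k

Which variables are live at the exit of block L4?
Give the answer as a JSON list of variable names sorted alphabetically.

Answer: ["d", "k"]

Derivation:
Per-block:
  L0: {d,f} / ∅
  L1: {f} / ∅
  L2: {f} / {d}
  L3: {c,k} / ∅
  L4: {k} / ∅
  L5: {d} / {f}
  L6: {c} / {f}
  L7: {k} / {d,k}
  L8: {f} / {d}
  L9: {k} / ∅

Live sets:
  live L0: ∅→{d}
  live L1: ∅→∅
  live L2: {d}→{d,f}
  live L3: {f}→{f}
  live L4: {d}→{d,k}
  live L5: {f}→{d,f}
  live L6: {f}→∅
  live L7: {d,k}→∅
  live L8: {d}→∅
  live L9: ∅→∅

live-out(L4) = ["d", "k"]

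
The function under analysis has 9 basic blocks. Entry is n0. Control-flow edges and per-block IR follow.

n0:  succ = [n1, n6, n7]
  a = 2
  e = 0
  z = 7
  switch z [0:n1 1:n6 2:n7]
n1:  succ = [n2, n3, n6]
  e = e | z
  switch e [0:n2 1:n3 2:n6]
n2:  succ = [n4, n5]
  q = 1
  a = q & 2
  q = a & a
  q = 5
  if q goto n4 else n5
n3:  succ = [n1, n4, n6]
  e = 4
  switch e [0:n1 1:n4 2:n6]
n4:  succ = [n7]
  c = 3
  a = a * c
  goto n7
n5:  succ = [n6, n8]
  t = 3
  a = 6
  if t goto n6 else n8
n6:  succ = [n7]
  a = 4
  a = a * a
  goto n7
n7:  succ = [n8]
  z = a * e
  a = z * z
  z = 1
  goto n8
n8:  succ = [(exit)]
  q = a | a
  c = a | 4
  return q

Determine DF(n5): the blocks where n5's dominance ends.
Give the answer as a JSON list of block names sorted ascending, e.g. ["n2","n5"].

Answer: ["n6", "n8"]

Analysis:
idom tree: n1←n0 n2←n1 n3←n1 n4←n1 n5←n2 n6←n0 n7←n0 n8←n0
Dom∩ at merges:
  n1: preds {n0,n3}: {n0} ∩ {n0,n1,n3} = {n0}; idom=n0
  n4: preds {n2,n3}: {n0,n1,n2} ∩ {n0,n1,n3} = {n0,n1}; idom=n1
  n6: preds {n0,n1,n3,n5}: {n0} ∩ {n0,n1} ∩ {n0,n1,n3} ∩ {n0,n1,n2,n5} = {n0}; idom=n0
  n7: preds {n0,n4,n6}: {n0} ∩ {n0,n1,n4} ∩ {n0,n6} = {n0}; idom=n0
  n8: preds {n5,n7}: {n0,n1,n2,n5} ∩ {n0,n7} = {n0}; idom=n0

DF walk-up:
  join n1 pred n0: · stop@n0
  join n1 pred n3: n3→n1 stop@n0
  join n4 pred n2: n2 stop@n1
  join n4 pred n3: n3 stop@n1
  join n6 pred n0: · stop@n0
  join n6 pred n1: n1 stop@n0
  join n6 pred n3: n3→n1 stop@n0
  join n6 pred n5: n5→n2→n1 stop@n0
  join n7 pred n0: · stop@n0
  join n7 pred n4: n4→n1 stop@n0
  join n7 pred n6: n6 stop@n0
  join n8 pred n5: n5→n2→n1 stop@n0
  join n8 pred n7: n7 stop@n0
  n0 → ∅
  n1 → {n1,n6,n7,n8}
  n2 → {n4,n6,n8}
  n3 → {n1,n4,n6}
  n4 → {n7}
  n5 → {n6,n8}
  n6 → {n7}
  n7 → {n8}
  n8 → ∅

DF(n5) = ["n6", "n8"]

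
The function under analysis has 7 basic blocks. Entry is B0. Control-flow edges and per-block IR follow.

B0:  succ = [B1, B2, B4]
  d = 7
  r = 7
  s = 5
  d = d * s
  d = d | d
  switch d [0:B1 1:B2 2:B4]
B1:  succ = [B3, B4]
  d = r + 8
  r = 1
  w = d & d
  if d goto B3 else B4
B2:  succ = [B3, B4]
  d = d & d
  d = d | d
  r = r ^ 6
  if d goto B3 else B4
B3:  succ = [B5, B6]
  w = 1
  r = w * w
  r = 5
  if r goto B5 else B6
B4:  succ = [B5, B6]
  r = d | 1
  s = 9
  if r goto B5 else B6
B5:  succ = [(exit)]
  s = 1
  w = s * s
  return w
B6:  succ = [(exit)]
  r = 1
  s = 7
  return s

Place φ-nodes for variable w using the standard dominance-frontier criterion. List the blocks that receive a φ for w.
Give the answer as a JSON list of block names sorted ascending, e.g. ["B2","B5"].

idom tree: B1←B0 B2←B0 B3←B0 B4←B0 B5←B0 B6←B0
Dom∩ at merges:
  B3: preds {B1,B2}: {B0,B1} ∩ {B0,B2} = {B0}; idom=B0
  B4: preds {B0,B1,B2}: {B0} ∩ {B0,B1} ∩ {B0,B2} = {B0}; idom=B0
  B5: preds {B3,B4}: {B0,B3} ∩ {B0,B4} = {B0}; idom=B0
  B6: preds {B3,B4}: {B0,B3} ∩ {B0,B4} = {B0}; idom=B0

DF derivation:
  B3←B1: walk B1 to B0
  B3←B2: walk B2 to B0
  B4←B0: walk · to B0
  B4←B1: walk B1 to B0
  B4←B2: walk B2 to B0
  B5←B3: walk B3 to B0
  B5←B4: walk B4 to B0
  B6←B3: walk B3 to B0
  B6←B4: walk B4 to B0
  B0 → ∅
  B1 → {B3,B4}
  B2 → {B3,B4}
  B3 → {B5,B6}
  B4 → {B5,B6}
  B5 → ∅
  B6 → ∅

φ for w: defs {B1,B3,B5}
  DF⁺ = {B3,B4,B5,B6}

Answer: ["B3", "B4", "B5", "B6"]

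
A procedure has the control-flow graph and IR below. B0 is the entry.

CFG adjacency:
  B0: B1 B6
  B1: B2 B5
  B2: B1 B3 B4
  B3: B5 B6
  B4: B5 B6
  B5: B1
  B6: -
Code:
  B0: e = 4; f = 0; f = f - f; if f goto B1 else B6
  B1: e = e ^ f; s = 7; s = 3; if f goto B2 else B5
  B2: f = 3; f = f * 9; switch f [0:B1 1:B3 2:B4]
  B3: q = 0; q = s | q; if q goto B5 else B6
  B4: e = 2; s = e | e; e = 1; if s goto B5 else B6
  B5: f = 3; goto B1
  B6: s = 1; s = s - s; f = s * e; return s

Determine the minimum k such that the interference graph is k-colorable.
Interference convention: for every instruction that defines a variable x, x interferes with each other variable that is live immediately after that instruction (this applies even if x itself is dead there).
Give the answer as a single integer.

Answer: 3

Derivation:
def/use:
  B0: def={e,f} ue=∅
  B1: def={e,s} ue={e,f}
  B2: def={f} ue=∅
  B3: def={q} ue={s}
  B4: def={e,s} ue=∅
  B5: def={f} ue=∅
  B6: def={f,s} ue={e}

Liveness:
  live B0: ∅→{e,f}
  live B1: {e,f}→{e,s}
  live B2: {e,s}→{e,f,s}
  live B3: {e,s}→{e}
  live B4: ∅→{e}
  live B5: {e}→{e,f}
  live B6: {e}→∅

Interference:
  e↔{f,q,s}
  f↔{e,s}
  q↔{e,s}
  s↔{e,f,q}

Chromatic number:
  clique {e,f,s} ⇒ need ≥ 3
  assign e→R0 f→R2 q→R2 s→R1 — no edge inside a register ⇒ χ ≤ 3
  χ = 3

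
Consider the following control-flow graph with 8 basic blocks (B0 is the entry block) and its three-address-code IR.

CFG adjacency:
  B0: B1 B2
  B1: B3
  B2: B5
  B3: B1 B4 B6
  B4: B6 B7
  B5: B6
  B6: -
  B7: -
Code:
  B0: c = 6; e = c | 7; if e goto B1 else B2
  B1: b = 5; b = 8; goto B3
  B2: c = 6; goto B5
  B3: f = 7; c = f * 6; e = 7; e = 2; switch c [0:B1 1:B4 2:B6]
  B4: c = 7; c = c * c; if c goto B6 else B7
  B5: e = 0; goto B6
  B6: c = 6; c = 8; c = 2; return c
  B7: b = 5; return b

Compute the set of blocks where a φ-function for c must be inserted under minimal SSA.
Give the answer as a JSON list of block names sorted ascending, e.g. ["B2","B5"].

Answer: ["B1", "B6"]

Analysis:
idom tree: B1←B0 B2←B0 B3←B1 B4←B3 B5←B2 B6←B0 B7←B4
Dom at joins:
  B1: preds {B0,B3}: {B0} ∩ {B0,B1,B3} = {B0}; idom=B0
  B6: preds {B3,B4,B5}: {B0,B1,B3} ∩ {B0,B1,B3,B4} ∩ {B0,B2,B5} = {B0}; idom=B0

Frontier:
  B1←B0: walk · to B0
  B1←B3: walk B3→B1 to B0
  B6←B3: walk B3→B1 to B0
  B6←B4: walk B4→B3→B1 to B0
  B6←B5: walk B5→B2 to B0
  B0 → ∅
  B1 → {B1,B6}
  B2 → {B6}
  B3 → {B1,B6}
  B4 → {B6}
  B5 → {B6}
  B6 → ∅
  B7 → ∅

φ for c: defs {B0,B2,B3,B4,B6}
  DF⁺ = {B1,B6}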